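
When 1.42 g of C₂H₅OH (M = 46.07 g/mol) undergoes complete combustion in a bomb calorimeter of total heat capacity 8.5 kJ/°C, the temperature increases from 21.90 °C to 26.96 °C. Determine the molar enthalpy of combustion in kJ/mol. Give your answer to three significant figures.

ΔT = 26.96 − 21.90 = 5.06 °C
q_cal = C_cal × ΔT = 8.5 × 5.06 = 43.01 kJ
n = 1.42 / 46.07 = 0.03082 mol
q_rxn = −q_cal = -43.01 kJ
ΔH = -43.01 / 0.03082 = -1396 kJ/mol

ΔH = -1400 kJ/mol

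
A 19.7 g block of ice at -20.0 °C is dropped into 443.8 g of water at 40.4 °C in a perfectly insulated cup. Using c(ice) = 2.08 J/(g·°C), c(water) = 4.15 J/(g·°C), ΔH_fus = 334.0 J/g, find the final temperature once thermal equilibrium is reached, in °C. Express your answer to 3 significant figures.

Heat to bring ice to 0 °C and melt it: q₁ = 19.7×2.08×20.0 + 19.7×334.0 = 7399.3 J
Heat the water can supply cooling to 0 °C: 443.8×4.15×40.4 = 74407.5 J > q₁, so all ice melts.
Energy balance: 443.8×4.15×(40.4 − T) = 7399.3 + 19.7×4.15×(T − 0)
1841.77(40.4 − T) = 7399.3 + 81.755 T
74407.5 − 7399.3 = 1923.525 T
T = 67008.2 / 1923.525 = 34.84 °C

T_f = 34.8 °C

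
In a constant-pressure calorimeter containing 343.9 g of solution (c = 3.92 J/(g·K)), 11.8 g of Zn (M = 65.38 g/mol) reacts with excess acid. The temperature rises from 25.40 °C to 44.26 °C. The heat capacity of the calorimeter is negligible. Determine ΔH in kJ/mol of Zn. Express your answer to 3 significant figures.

ΔH = -141 kJ/mol

|ΔT| = |44.26 − 25.40| = 18.86 °C
|q_surr| = (343.9 × 3.92) × 18.86 = 1348.088 × 18.86 = 25420 J
n(Zn) = 11.8 / 65.38 = 0.1805 mol
Temperature rose, so q_rxn = −|q_surr| = -25.42 kJ
ΔH = q_rxn / n = -140.8 kJ/mol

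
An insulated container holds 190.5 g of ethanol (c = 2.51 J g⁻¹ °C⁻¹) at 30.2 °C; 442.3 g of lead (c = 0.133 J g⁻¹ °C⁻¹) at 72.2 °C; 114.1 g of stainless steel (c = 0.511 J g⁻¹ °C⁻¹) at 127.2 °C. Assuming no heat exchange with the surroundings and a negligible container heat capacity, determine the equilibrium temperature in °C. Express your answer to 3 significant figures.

T_f = 43.9 °C

Σ mᵢcᵢ(T − Tᵢ) = 0  ⇒  T = Σ mᵢcᵢTᵢ / Σ mᵢcᵢ
Σ mᵢcᵢ = 190.5×2.51 + 442.3×0.133 + 114.1×0.511 = 595.2860
Σ mᵢcᵢTᵢ = 478.155×30.2 + 58.8259×72.2 + 58.3051×127.2 = 26104
T = 26104 / 595.2860 = 43.85 °C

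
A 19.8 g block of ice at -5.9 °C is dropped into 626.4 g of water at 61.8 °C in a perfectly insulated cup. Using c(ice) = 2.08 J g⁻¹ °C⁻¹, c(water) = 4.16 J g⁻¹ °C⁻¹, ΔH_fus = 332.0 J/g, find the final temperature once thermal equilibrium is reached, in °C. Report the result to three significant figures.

Heat to bring ice to 0 °C and melt it: q₁ = 19.8×2.08×5.9 + 19.8×332.0 = 6816.6 J
Heat the water can supply cooling to 0 °C: 626.4×4.16×61.8 = 161040 J > q₁, so all ice melts.
Energy balance: 626.4×4.16×(61.8 − T) = 6816.6 + 19.8×4.16×(T − 0)
2605.824(61.8 − T) = 6816.6 + 82.368 T
161040 − 6816.6 = 2688.192 T
T = 154223.4 / 2688.192 = 57.37 °C

T_f = 57.4 °C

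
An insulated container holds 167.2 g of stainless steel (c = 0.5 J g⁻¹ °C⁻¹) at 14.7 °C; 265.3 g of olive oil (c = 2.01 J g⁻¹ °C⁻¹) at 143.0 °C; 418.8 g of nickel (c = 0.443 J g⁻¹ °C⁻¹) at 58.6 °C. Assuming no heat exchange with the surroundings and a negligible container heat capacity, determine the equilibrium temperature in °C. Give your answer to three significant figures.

Σ mᵢcᵢ(T − Tᵢ) = 0  ⇒  T = Σ mᵢcᵢTᵢ / Σ mᵢcᵢ
Σ mᵢcᵢ = 167.2×0.5 + 265.3×2.01 + 418.8×0.443 = 802.3814
Σ mᵢcᵢTᵢ = 83.6×14.7 + 533.253×143.0 + 185.5284×58.6 = 88356
T = 88356 / 802.3814 = 110.1 °C

T_f = 110 °C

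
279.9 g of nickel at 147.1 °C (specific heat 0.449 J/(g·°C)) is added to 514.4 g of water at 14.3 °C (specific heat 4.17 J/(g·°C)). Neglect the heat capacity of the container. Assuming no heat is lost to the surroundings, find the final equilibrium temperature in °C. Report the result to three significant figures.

T_f = 21.6 °C

Heat lost by nickel = heat gained by water.
(279.9)(0.449)(147.1 − T) = (514.4)(4.17)(T − 14.3)
125.6751 (147.1 − T) = 2145.048 (T − 14.3)
18487 − 125.6751 T = 2145.048 T − 30674
49161 = 2270.7231 T
T = 21.6499 °C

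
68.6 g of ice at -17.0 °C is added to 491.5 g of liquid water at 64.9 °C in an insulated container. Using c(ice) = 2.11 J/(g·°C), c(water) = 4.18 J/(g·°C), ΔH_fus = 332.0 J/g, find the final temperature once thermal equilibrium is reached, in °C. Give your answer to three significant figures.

Heat to bring ice to 0 °C and melt it: q₁ = 68.6×2.11×17.0 + 68.6×332.0 = 25236 J
Heat the water can supply cooling to 0 °C: 491.5×4.18×64.9 = 133335 J > q₁, so all ice melts.
Energy balance: 491.5×4.18×(64.9 − T) = 25236 + 68.6×4.18×(T − 0)
2054.47(64.9 − T) = 25236 + 286.748 T
133335 − 25236 = 2341.218 T
T = 108099 / 2341.218 = 46.17 °C

T_f = 46.2 °C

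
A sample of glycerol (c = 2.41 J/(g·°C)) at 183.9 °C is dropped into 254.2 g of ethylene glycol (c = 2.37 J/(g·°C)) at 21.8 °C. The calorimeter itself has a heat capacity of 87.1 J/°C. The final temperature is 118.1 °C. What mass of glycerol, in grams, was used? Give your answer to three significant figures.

q_gained = (254.2 × 2.37 + 87.1) × (118.1 − 21.8) = 66400 J
q_lost = m × 2.41 × (183.9 − 118.1) = 158.578 m
m = 66400 / 158.578 = 419 g

m = 419 g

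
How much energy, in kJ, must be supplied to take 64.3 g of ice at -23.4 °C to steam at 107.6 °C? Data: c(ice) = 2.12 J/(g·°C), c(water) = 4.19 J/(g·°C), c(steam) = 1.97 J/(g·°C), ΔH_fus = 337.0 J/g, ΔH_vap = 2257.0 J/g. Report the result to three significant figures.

q = 198 kJ

q1 (heat ice -23.4→0.0 °C): 64.3 × 2.12 × 23.4 = 3190 J
q2 (melt at 0 °C): 64.3 × 337.0 = 21669 J
q3 (heat water 0.0→100.0 °C): 64.3 × 4.19 × 100.0 = 26942 J
q4 (vaporize at 100 °C): 64.3 × 2257.0 = 145125 J
q5 (heat steam 100.0→107.6 °C): 64.3 × 1.97 × 7.6 = 963 J
Total: 3190 + 21669 + 26942 + 145125 + 963 = 197889 J = 198 kJ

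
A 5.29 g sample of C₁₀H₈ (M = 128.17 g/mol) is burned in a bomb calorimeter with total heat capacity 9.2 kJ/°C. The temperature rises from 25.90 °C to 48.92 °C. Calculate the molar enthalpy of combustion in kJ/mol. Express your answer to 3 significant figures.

ΔT = 48.92 − 25.90 = 23.02 °C
q_cal = C_cal × ΔT = 9.2 × 23.02 = 211.784 kJ
n = 5.29 / 128.17 = 0.04127 mol
q_rxn = −q_cal = -211.784 kJ
ΔH = -211.784 / 0.04127 = -5132 kJ/mol

ΔH = -5130 kJ/mol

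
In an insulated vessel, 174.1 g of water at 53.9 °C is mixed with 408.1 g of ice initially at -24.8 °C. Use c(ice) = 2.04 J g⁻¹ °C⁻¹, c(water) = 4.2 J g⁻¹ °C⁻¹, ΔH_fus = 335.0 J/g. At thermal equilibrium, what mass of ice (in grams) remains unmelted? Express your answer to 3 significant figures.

m_ice remaining = 352 g

Heat to warm all ice to 0 °C: 408.1×2.04×24.8 = 20647 J
Heat released by water cooling to 0 °C: 174.1×4.2×53.9 = 39413 J
39413 J < 20647 + 408.1×335.0 = 157360.5 J, so not all ice melts; final T = 0 °C.
Heat left for melting: 39413 − 20647 = 18766 J
Mass melted = 18766 / 335.0 = 56.02 g
Ice remaining = 408.1 − 56.02 = 352.08 g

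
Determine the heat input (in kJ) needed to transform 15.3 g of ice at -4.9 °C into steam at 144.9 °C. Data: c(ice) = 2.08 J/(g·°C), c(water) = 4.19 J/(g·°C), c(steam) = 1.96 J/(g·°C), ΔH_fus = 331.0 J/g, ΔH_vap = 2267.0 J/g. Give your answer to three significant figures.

q1 (heat ice -4.9→0.0 °C): 15.3 × 2.08 × 4.9 = 156 J
q2 (melt at 0 °C): 15.3 × 331.0 = 5064 J
q3 (heat water 0.0→100.0 °C): 15.3 × 4.19 × 100.0 = 6411 J
q4 (vaporize at 100 °C): 15.3 × 2267.0 = 34685 J
q5 (heat steam 100.0→144.9 °C): 15.3 × 1.96 × 44.9 = 1346 J
Total: 156 + 5064 + 6411 + 34685 + 1346 = 47662 J = 47.7 kJ

q = 47.7 kJ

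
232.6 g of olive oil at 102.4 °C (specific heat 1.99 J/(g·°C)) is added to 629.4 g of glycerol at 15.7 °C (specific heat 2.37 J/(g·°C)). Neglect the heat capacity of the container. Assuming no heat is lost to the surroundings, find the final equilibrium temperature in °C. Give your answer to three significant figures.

T_f = 36.2 °C

Heat lost by olive oil = heat gained by glycerol.
(232.6)(1.99)(102.4 − T) = (629.4)(2.37)(T − 15.7)
462.874 (102.4 − T) = 1491.678 (T − 15.7)
47398 − 462.874 T = 1491.678 T − 23419
70817 = 1954.552 T
T = 36.23 °C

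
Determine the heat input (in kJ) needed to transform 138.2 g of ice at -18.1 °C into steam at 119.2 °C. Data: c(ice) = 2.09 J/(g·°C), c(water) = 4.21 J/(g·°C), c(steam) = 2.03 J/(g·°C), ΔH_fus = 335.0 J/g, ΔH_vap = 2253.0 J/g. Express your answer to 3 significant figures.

q1 (heat ice -18.1→0.0 °C): 138.2 × 2.09 × 18.1 = 5228 J
q2 (melt at 0 °C): 138.2 × 335.0 = 46297 J
q3 (heat water 0.0→100.0 °C): 138.2 × 4.21 × 100.0 = 58182 J
q4 (vaporize at 100 °C): 138.2 × 2253.0 = 311365 J
q5 (heat steam 100.0→119.2 °C): 138.2 × 2.03 × 19.2 = 5386 J
Total: 5228 + 46297 + 58182 + 311365 + 5386 = 426458 J = 426 kJ

q = 426 kJ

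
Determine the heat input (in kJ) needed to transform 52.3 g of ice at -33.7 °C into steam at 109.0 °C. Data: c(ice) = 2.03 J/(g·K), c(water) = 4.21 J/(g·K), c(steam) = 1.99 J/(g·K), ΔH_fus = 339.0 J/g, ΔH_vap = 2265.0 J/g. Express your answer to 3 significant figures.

q1 (heat ice -33.7→0.0 °C): 52.3 × 2.03 × 33.7 = 3578 J
q2 (melt at 0 °C): 52.3 × 339.0 = 17730 J
q3 (heat water 0.0→100.0 °C): 52.3 × 4.21 × 100.0 = 22018 J
q4 (vaporize at 100 °C): 52.3 × 2265.0 = 118460 J
q5 (heat steam 100.0→109.0 °C): 52.3 × 1.99 × 9.0 = 937 J
Total: 3578 + 17730 + 22018 + 118460 + 937 = 162723 J = 163 kJ

q = 163 kJ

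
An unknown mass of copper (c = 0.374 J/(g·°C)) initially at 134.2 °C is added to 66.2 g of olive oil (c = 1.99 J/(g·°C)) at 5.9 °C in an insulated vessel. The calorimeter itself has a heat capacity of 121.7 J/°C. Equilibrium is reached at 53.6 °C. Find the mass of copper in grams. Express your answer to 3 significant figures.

q_gained = (66.2 × 1.99 + 121.7) × (53.6 − 5.9) = 12090 J
q_lost = m × 0.374 × (134.2 − 53.6) = 30.1444 m
m = 12090 / 30.1444 = 401 g

m = 401 g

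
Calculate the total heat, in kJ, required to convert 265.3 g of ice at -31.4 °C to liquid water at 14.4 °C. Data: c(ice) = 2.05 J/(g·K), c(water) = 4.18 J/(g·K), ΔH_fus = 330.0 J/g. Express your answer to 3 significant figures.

q = 121 kJ

q1 (heat ice -31.4→0.0 °C): 265.3 × 2.05 × 31.4 = 17077 J
q2 (melt at 0 °C): 265.3 × 330.0 = 87549 J
q3 (heat water 0.0→14.4 °C): 265.3 × 4.18 × 14.4 = 15969 J
Total: 17077 + 87549 + 15969 = 120595 J = 121 kJ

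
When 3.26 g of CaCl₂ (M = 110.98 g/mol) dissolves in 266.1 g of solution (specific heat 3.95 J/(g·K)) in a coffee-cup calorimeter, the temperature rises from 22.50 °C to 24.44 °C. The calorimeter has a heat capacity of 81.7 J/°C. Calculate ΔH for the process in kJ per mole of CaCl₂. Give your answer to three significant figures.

ΔH = -74.8 kJ/mol

|ΔT| = |24.44 − 22.50| = 1.94 °C
|q_surr| = (266.1 × 3.95 + 81.7) × 1.94 = 1132.795 × 1.94 = 2198 J
n(CaCl₂) = 3.26 / 110.98 = 0.02937 mol
Temperature rose, so q_rxn = −|q_surr| = -2.198 kJ
ΔH = q_rxn / n = -74.84 kJ/mol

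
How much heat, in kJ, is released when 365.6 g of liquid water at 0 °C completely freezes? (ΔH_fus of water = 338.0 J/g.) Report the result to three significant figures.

q = m × ΔH_fus = 365.6 × 338.0 = 123600 J = 124 kJ

q = 124 kJ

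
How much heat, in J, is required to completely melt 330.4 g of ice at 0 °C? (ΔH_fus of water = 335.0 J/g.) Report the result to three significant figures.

q = m × ΔH_fus = 330.4 × 335.0 = 110700 J

q = 111000 J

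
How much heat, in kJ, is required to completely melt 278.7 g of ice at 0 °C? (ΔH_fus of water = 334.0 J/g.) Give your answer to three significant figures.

q = 93.1 kJ

q = m × ΔH_fus = 278.7 × 334.0 = 93090 J = 93.1 kJ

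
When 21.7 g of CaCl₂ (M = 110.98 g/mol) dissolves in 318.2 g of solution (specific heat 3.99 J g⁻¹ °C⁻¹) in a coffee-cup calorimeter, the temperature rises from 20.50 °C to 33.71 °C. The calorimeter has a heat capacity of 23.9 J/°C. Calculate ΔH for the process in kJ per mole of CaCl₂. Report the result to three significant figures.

|ΔT| = |33.71 − 20.50| = 13.21 °C
|q_surr| = (318.2 × 3.99 + 23.9) × 13.21 = 1293.518 × 13.21 = 17090 J
n(CaCl₂) = 21.7 / 110.98 = 0.1955 mol
Temperature rose, so q_rxn = −|q_surr| = -17.09 kJ
ΔH = q_rxn / n = -87.42 kJ/mol

ΔH = -87.4 kJ/mol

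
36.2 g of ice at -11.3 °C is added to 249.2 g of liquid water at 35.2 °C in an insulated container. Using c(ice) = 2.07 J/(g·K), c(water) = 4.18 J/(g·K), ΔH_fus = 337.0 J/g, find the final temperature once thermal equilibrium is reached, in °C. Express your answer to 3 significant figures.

T_f = 19.8 °C

Heat to bring ice to 0 °C and melt it: q₁ = 36.2×2.07×11.3 + 36.2×337.0 = 13046 J
Heat the water can supply cooling to 0 °C: 249.2×4.18×35.2 = 36666.3 J > q₁, so all ice melts.
Energy balance: 249.2×4.18×(35.2 − T) = 13046 + 36.2×4.18×(T − 0)
1041.656(35.2 − T) = 13046 + 151.316 T
36666.3 − 13046 = 1192.972 T
T = 23620.3 / 1192.972 = 19.80 °C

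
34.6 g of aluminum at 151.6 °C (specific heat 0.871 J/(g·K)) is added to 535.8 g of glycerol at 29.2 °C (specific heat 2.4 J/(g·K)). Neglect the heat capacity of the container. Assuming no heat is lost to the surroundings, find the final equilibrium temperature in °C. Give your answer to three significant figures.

T_f = 32.0 °C

Heat lost by aluminum = heat gained by glycerol.
(34.6)(0.871)(151.6 − T) = (535.8)(2.4)(T − 29.2)
30.1366 (151.6 − T) = 1285.92 (T − 29.2)
4568.7 − 30.1366 T = 1285.92 T − 37549
42117.7 = 1316.0566 T
T = 32.00 °C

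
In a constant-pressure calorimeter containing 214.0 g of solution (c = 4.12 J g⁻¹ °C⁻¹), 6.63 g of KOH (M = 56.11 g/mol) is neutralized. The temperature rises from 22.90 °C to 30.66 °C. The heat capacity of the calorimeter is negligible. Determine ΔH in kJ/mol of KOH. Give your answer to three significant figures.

ΔH = -57.9 kJ/mol

|ΔT| = |30.66 − 22.90| = 7.76 °C
|q_surr| = (214.0 × 4.12) × 7.76 = 881.68 × 7.76 = 6842 J
n(KOH) = 6.63 / 56.11 = 0.1182 mol
Temperature rose, so q_rxn = −|q_surr| = -6.842 kJ
ΔH = q_rxn / n = -57.88 kJ/mol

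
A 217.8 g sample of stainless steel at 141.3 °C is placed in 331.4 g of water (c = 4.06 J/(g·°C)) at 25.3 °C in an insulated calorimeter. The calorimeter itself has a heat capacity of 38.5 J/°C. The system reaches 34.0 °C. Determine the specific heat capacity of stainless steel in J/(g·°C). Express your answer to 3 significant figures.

q_gained = (331.4 × 4.06 + 38.5) × (34.0 − 25.3) = 12040 J
q_lost = 217.8 × c × (141.3 − 34.0) = 23369.94 c
Set equal: c = 12040 / 23369.94 = 0.515 J/(g·°C)

c = 0.515 J/(g·°C)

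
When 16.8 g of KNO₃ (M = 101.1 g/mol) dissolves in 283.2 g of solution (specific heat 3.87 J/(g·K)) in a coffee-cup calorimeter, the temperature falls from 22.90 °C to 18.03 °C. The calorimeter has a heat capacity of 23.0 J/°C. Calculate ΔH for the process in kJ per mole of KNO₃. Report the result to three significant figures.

|ΔT| = |18.03 − 22.90| = 4.87 °C
|q_surr| = (283.2 × 3.87 + 23.0) × 4.87 = 1118.984 × 4.87 = 5449 J
n(KNO₃) = 16.8 / 101.1 = 0.1662 mol
Temperature fell, so q_rxn = +|q_surr| = 5.449 kJ
ΔH = q_rxn / n = 32.79 kJ/mol

ΔH = 32.8 kJ/mol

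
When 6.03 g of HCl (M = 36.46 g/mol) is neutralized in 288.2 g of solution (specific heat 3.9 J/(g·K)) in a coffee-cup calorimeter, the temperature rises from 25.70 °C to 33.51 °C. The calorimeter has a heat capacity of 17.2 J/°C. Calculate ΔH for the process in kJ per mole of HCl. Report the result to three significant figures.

|ΔT| = |33.51 − 25.70| = 7.81 °C
|q_surr| = (288.2 × 3.9 + 17.2) × 7.81 = 1141.18 × 7.81 = 8913 J
n(HCl) = 6.03 / 36.46 = 0.1654 mol
Temperature rose, so q_rxn = −|q_surr| = -8.913 kJ
ΔH = q_rxn / n = -53.89 kJ/mol

ΔH = -53.9 kJ/mol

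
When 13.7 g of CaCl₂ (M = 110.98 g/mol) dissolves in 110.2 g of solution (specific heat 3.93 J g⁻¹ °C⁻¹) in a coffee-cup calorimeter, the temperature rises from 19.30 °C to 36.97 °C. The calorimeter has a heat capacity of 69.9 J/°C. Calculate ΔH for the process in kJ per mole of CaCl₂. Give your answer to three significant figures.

ΔH = -72.0 kJ/mol

|ΔT| = |36.97 − 19.30| = 17.67 °C
|q_surr| = (110.2 × 3.93 + 69.9) × 17.67 = 502.986 × 17.67 = 8888 J
n(CaCl₂) = 13.7 / 110.98 = 0.1234 mol
Temperature rose, so q_rxn = −|q_surr| = -8.888 kJ
ΔH = q_rxn / n = -72.03 kJ/mol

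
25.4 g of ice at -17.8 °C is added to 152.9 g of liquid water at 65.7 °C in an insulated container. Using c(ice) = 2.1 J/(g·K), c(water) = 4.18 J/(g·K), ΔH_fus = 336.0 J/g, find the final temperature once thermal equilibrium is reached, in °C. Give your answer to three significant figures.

Heat to bring ice to 0 °C and melt it: q₁ = 25.4×2.1×17.8 + 25.4×336.0 = 9483.9 J
Heat the water can supply cooling to 0 °C: 152.9×4.18×65.7 = 41990.3 J > q₁, so all ice melts.
Energy balance: 152.9×4.18×(65.7 − T) = 9483.9 + 25.4×4.18×(T − 0)
639.122(65.7 − T) = 9483.9 + 106.172 T
41990.3 − 9483.9 = 745.294 T
T = 32506.4 / 745.294 = 43.62 °C

T_f = 43.6 °C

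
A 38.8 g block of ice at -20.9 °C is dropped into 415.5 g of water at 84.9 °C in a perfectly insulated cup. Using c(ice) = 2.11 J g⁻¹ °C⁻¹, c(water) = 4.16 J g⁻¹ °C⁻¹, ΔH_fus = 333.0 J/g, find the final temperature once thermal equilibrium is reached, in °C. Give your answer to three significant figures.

T_f = 69.9 °C

Heat to bring ice to 0 °C and melt it: q₁ = 38.8×2.11×20.9 + 38.8×333.0 = 14631 J
Heat the water can supply cooling to 0 °C: 415.5×4.16×84.9 = 146748 J > q₁, so all ice melts.
Energy balance: 415.5×4.16×(84.9 − T) = 14631 + 38.8×4.16×(T − 0)
1728.48(84.9 − T) = 14631 + 161.408 T
146748 − 14631 = 1889.888 T
T = 132117 / 1889.888 = 69.91 °C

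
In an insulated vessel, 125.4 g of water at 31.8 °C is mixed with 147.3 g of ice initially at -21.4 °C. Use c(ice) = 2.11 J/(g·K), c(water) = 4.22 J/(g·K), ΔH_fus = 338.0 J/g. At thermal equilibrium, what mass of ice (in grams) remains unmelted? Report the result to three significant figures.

Heat to warm all ice to 0 °C: 147.3×2.11×21.4 = 6651.2 J
Heat released by water cooling to 0 °C: 125.4×4.22×31.8 = 16828 J
16828 J < 6651.2 + 147.3×338.0 = 56438.6 J, so not all ice melts; final T = 0 °C.
Heat left for melting: 16828 − 6651.2 = 10176.8 J
Mass melted = 10176.8 / 338.0 = 30.11 g
Ice remaining = 147.3 − 30.11 = 117.19 g

m_ice remaining = 117 g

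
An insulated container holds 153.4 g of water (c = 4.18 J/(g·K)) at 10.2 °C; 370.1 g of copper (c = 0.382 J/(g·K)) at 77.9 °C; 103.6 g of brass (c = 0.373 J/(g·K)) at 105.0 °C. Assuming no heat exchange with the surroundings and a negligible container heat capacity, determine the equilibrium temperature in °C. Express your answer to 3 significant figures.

T_f = 26.3 °C

Σ mᵢcᵢ(T − Tᵢ) = 0  ⇒  T = Σ mᵢcᵢTᵢ / Σ mᵢcᵢ
Σ mᵢcᵢ = 153.4×4.18 + 370.1×0.382 + 103.6×0.373 = 821.2330
Σ mᵢcᵢTᵢ = 641.212×10.2 + 141.3782×77.9 + 38.6428×105.0 = 21611
T = 21611 / 821.2330 = 26.32 °C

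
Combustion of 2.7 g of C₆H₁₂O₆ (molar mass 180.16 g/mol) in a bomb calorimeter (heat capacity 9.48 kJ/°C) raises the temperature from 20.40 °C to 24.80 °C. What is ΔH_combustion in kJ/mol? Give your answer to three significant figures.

ΔT = 24.80 − 20.40 = 4.40 °C
q_cal = C_cal × ΔT = 9.48 × 4.40 = 41.712 kJ
n = 2.7 / 180.16 = 0.01499 mol
q_rxn = −q_cal = -41.712 kJ
ΔH = -41.712 / 0.01499 = -2783 kJ/mol

ΔH = -2780 kJ/mol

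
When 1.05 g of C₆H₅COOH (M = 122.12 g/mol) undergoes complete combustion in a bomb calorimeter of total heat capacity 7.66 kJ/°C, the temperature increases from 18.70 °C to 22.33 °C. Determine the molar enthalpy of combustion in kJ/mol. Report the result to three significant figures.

ΔT = 22.33 − 18.70 = 3.63 °C
q_cal = C_cal × ΔT = 7.66 × 3.63 = 27.8058 kJ
n = 1.05 / 122.12 = 0.008598 mol
q_rxn = −q_cal = -27.8058 kJ
ΔH = -27.8058 / 0.008598 = -3234 kJ/mol

ΔH = -3230 kJ/mol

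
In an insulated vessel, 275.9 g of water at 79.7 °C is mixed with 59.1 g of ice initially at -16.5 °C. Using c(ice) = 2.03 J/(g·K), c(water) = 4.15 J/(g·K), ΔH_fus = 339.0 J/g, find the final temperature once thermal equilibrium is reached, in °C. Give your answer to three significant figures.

Heat to bring ice to 0 °C and melt it: q₁ = 59.1×2.03×16.5 + 59.1×339.0 = 22014 J
Heat the water can supply cooling to 0 °C: 275.9×4.15×79.7 = 91255.3 J > q₁, so all ice melts.
Energy balance: 275.9×4.15×(79.7 − T) = 22014 + 59.1×4.15×(T − 0)
1144.985(79.7 − T) = 22014 + 245.265 T
91255.3 − 22014 = 1390.250 T
T = 69241.3 / 1390.250 = 49.80 °C

T_f = 49.8 °C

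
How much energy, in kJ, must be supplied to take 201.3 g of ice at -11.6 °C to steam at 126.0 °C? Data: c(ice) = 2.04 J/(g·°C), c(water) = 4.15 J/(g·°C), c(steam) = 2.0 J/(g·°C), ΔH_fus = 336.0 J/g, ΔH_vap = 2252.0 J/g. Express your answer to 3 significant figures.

q = 620 kJ

q1 (heat ice -11.6→0.0 °C): 201.3 × 2.04 × 11.6 = 4764 J
q2 (melt at 0 °C): 201.3 × 336.0 = 67637 J
q3 (heat water 0.0→100.0 °C): 201.3 × 4.15 × 100.0 = 83540 J
q4 (vaporize at 100 °C): 201.3 × 2252.0 = 453328 J
q5 (heat steam 100.0→126.0 °C): 201.3 × 2.0 × 26.0 = 10468 J
Total: 4764 + 67637 + 83540 + 453328 + 10468 = 619737 J = 620 kJ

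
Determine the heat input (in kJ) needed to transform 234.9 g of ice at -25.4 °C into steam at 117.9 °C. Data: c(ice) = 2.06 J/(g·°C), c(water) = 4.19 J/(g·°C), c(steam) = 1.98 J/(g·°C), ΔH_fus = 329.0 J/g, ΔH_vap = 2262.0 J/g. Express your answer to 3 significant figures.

q1 (heat ice -25.4→0.0 °C): 234.9 × 2.06 × 25.4 = 12291 J
q2 (melt at 0 °C): 234.9 × 329.0 = 77282 J
q3 (heat water 0.0→100.0 °C): 234.9 × 4.19 × 100.0 = 98423 J
q4 (vaporize at 100 °C): 234.9 × 2262.0 = 531344 J
q5 (heat steam 100.0→117.9 °C): 234.9 × 1.98 × 17.9 = 8325 J
Total: 12291 + 77282 + 98423 + 531344 + 8325 = 727665 J = 728 kJ

q = 728 kJ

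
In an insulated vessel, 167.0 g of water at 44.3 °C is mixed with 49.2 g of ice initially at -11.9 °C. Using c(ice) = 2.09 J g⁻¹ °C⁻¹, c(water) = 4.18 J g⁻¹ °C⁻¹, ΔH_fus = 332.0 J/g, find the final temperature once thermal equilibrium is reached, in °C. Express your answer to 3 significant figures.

T_f = 14.8 °C

Heat to bring ice to 0 °C and melt it: q₁ = 49.2×2.09×11.9 + 49.2×332.0 = 17558 J
Heat the water can supply cooling to 0 °C: 167.0×4.18×44.3 = 30924.1 J > q₁, so all ice melts.
Energy balance: 167.0×4.18×(44.3 − T) = 17558 + 49.2×4.18×(T − 0)
698.06(44.3 − T) = 17558 + 205.656 T
30924.1 − 17558 = 903.716 T
T = 13366.1 / 903.716 = 14.79 °C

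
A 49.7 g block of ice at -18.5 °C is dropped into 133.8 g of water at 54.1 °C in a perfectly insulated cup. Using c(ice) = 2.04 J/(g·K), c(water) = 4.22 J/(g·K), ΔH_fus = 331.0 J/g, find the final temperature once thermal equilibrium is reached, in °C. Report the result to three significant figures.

T_f = 15.8 °C

Heat to bring ice to 0 °C and melt it: q₁ = 49.7×2.04×18.5 + 49.7×331.0 = 18326 J
Heat the water can supply cooling to 0 °C: 133.8×4.22×54.1 = 30546.8 J > q₁, so all ice melts.
Energy balance: 133.8×4.22×(54.1 − T) = 18326 + 49.7×4.22×(T − 0)
564.636(54.1 − T) = 18326 + 209.734 T
30546.8 − 18326 = 774.370 T
T = 12220.8 / 774.370 = 15.78 °C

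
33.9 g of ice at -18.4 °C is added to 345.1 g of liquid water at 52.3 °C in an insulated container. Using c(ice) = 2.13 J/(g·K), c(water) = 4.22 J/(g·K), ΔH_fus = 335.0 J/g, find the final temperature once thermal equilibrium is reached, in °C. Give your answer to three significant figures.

T_f = 39.7 °C

Heat to bring ice to 0 °C and melt it: q₁ = 33.9×2.13×18.4 + 33.9×335.0 = 12685 J
Heat the water can supply cooling to 0 °C: 345.1×4.22×52.3 = 76165.6 J > q₁, so all ice melts.
Energy balance: 345.1×4.22×(52.3 − T) = 12685 + 33.9×4.22×(T − 0)
1456.322(52.3 − T) = 12685 + 143.058 T
76165.6 − 12685 = 1599.380 T
T = 63480.6 / 1599.380 = 39.69 °C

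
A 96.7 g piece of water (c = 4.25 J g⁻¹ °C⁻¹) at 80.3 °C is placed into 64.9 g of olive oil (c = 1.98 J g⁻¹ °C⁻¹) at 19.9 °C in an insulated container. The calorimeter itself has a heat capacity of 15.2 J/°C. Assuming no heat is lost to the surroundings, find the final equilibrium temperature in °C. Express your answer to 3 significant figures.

Heat lost by water = heat gained by olive oil + calorimeter.
(96.7)(4.25)(80.3 − T) = [(64.9)(1.98) + 15.2](T − 19.9)
410.975 (80.3 − T) = 143.702 (T − 19.9)
33001 − 410.975 T = 143.702 T − 2859.7
35860.7 = 554.677 T
T = 64.65 °C

T_f = 64.7 °C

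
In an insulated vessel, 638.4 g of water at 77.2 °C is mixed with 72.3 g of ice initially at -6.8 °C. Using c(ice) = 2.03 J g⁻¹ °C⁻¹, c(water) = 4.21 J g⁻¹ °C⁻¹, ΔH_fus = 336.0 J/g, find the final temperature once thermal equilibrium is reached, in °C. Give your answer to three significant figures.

Heat to bring ice to 0 °C and melt it: q₁ = 72.3×2.03×6.8 + 72.3×336.0 = 25291 J
Heat the water can supply cooling to 0 °C: 638.4×4.21×77.2 = 207488 J > q₁, so all ice melts.
Energy balance: 638.4×4.21×(77.2 − T) = 25291 + 72.3×4.21×(T − 0)
2687.664(77.2 − T) = 25291 + 304.383 T
207488 − 25291 = 2992.047 T
T = 182197 / 2992.047 = 60.89 °C

T_f = 60.9 °C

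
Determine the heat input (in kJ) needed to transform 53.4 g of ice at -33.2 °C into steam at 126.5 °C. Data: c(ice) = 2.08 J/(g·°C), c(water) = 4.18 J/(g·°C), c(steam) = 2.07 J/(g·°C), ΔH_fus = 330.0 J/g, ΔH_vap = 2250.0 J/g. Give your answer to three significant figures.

q = 167 kJ

q1 (heat ice -33.2→0.0 °C): 53.4 × 2.08 × 33.2 = 3688 J
q2 (melt at 0 °C): 53.4 × 330.0 = 17622 J
q3 (heat water 0.0→100.0 °C): 53.4 × 4.18 × 100.0 = 22321 J
q4 (vaporize at 100 °C): 53.4 × 2250.0 = 120150 J
q5 (heat steam 100.0→126.5 °C): 53.4 × 2.07 × 26.5 = 2929 J
Total: 3688 + 17622 + 22321 + 120150 + 2929 = 166710 J = 167 kJ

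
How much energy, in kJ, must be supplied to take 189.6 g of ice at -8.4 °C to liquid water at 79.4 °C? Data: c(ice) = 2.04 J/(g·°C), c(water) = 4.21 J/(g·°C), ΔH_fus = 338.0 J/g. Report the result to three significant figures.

q1 (heat ice -8.4→0.0 °C): 189.6 × 2.04 × 8.4 = 3249 J
q2 (melt at 0 °C): 189.6 × 338.0 = 64085 J
q3 (heat water 0.0→79.4 °C): 189.6 × 4.21 × 79.4 = 63378 J
Total: 3249 + 64085 + 63378 = 130712 J = 131 kJ

q = 131 kJ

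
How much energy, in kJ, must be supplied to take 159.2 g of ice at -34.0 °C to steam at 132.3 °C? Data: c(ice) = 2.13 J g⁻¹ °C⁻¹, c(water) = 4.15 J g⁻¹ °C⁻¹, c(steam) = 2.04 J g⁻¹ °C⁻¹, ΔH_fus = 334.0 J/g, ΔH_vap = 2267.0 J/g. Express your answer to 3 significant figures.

q1 (heat ice -34.0→0.0 °C): 159.2 × 2.13 × 34.0 = 11529 J
q2 (melt at 0 °C): 159.2 × 334.0 = 53173 J
q3 (heat water 0.0→100.0 °C): 159.2 × 4.15 × 100.0 = 66068 J
q4 (vaporize at 100 °C): 159.2 × 2267.0 = 360906 J
q5 (heat steam 100.0→132.3 °C): 159.2 × 2.04 × 32.3 = 10490 J
Total: 11529 + 53173 + 66068 + 360906 + 10490 = 502166 J = 502 kJ

q = 502 kJ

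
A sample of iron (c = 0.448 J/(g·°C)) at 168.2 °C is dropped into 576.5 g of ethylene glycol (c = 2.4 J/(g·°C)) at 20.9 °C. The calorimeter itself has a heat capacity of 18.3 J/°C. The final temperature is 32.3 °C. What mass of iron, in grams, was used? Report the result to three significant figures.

q_gained = (576.5 × 2.4 + 18.3) × (32.3 − 20.9) = 15980 J
q_lost = m × 0.448 × (168.2 − 32.3) = 60.8832 m
m = 15980 / 60.8832 = 262 g

m = 262 g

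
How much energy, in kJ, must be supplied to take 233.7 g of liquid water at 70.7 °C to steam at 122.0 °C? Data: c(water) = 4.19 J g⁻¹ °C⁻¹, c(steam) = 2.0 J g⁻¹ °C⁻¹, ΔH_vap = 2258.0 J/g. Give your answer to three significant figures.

q = 567 kJ

q1 (heat water 70.7→100.0 °C): 233.7 × 4.19 × 29.3 = 28691 J
q2 (vaporize at 100 °C): 233.7 × 2258.0 = 527695 J
q3 (heat steam 100.0→122.0 °C): 233.7 × 2.0 × 22.0 = 10283 J
Total: 28691 + 527695 + 10283 = 566669 J = 567 kJ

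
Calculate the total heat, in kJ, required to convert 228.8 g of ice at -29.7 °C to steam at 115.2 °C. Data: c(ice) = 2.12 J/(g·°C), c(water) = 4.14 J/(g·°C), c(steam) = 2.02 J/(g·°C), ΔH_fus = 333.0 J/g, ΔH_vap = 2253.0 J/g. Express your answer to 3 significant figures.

q1 (heat ice -29.7→0.0 °C): 228.8 × 2.12 × 29.7 = 14406 J
q2 (melt at 0 °C): 228.8 × 333.0 = 76190 J
q3 (heat water 0.0→100.0 °C): 228.8 × 4.14 × 100.0 = 94723 J
q4 (vaporize at 100 °C): 228.8 × 2253.0 = 515486 J
q5 (heat steam 100.0→115.2 °C): 228.8 × 2.02 × 15.2 = 7025 J
Total: 14406 + 76190 + 94723 + 515486 + 7025 = 707830 J = 708 kJ

q = 708 kJ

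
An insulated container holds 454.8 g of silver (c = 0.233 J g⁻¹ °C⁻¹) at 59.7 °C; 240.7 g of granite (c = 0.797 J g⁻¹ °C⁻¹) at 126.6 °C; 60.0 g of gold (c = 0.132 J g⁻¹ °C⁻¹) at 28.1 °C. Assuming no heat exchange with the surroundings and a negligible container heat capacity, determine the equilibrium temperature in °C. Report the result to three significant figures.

T_f = 101 °C

Σ mᵢcᵢ(T − Tᵢ) = 0  ⇒  T = Σ mᵢcᵢTᵢ / Σ mᵢcᵢ
Σ mᵢcᵢ = 454.8×0.233 + 240.7×0.797 + 60.0×0.132 = 305.7263
Σ mᵢcᵢTᵢ = 105.9684×59.7 + 191.8379×126.6 + 7.92×28.1 = 30836
T = 30836 / 305.7263 = 100.9 °C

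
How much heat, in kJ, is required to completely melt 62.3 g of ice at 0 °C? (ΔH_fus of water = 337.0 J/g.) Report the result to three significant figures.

q = m × ΔH_fus = 62.3 × 337.0 = 21000 J = 21.0 kJ

q = 21.0 kJ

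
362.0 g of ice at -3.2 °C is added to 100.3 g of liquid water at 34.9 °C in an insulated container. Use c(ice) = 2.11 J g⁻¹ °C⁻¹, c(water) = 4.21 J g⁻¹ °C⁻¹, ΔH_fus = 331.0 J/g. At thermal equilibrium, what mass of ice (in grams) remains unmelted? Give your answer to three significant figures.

Heat to warm all ice to 0 °C: 362.0×2.11×3.2 = 2444.2 J
Heat released by water cooling to 0 °C: 100.3×4.21×34.9 = 14737 J
14737 J < 2444.2 + 362.0×331.0 = 122266.2 J, so not all ice melts; final T = 0 °C.
Heat left for melting: 14737 − 2444.2 = 12292.8 J
Mass melted = 12292.8 / 331.0 = 37.14 g
Ice remaining = 362.0 − 37.14 = 324.86 g

m_ice remaining = 325 g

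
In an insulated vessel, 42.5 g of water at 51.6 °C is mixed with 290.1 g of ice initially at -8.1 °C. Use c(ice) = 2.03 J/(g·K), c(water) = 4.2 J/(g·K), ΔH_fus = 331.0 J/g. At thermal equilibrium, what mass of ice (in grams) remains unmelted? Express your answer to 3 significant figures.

m_ice remaining = 277 g

Heat to warm all ice to 0 °C: 290.1×2.03×8.1 = 4770.1 J
Heat released by water cooling to 0 °C: 42.5×4.2×51.6 = 9210.6 J
9210.6 J < 4770.1 + 290.1×331.0 = 100793.2 J, so not all ice melts; final T = 0 °C.
Heat left for melting: 9210.6 − 4770.1 = 4440.5 J
Mass melted = 4440.5 / 331.0 = 13.42 g
Ice remaining = 290.1 − 13.42 = 276.68 g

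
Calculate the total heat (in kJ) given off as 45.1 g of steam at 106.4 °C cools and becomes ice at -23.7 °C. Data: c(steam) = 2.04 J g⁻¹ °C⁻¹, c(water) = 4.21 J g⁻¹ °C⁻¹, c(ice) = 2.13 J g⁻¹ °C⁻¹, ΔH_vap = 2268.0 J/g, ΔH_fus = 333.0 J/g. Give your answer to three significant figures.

q = 139 kJ

q1 (cool steam 106.4→100 °C): 45.1 × 2.04 × 6.4 = 589 J
q2 (condense at 100 °C): 45.1 × 2268.0 = 102287 J
q3 (cool water 100→0 °C): 45.1 × 4.21 × 100.0 = 18987 J
q4 (freeze at 0 °C): 45.1 × 333.0 = 15018 J
q5 (cool ice 0→-23.7 °C): 45.1 × 2.13 × 23.7 = 2277 J
Total: 589 + 102287 + 18987 + 15018 + 2277 = 139158 J = 139 kJ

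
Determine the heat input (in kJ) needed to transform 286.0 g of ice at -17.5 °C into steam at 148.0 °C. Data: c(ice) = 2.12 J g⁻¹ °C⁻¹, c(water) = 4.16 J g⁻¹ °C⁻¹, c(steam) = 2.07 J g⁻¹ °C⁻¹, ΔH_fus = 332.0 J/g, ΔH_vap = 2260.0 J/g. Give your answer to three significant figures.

q1 (heat ice -17.5→0.0 °C): 286.0 × 2.12 × 17.5 = 10611 J
q2 (melt at 0 °C): 286.0 × 332.0 = 94952 J
q3 (heat water 0.0→100.0 °C): 286.0 × 4.16 × 100.0 = 118976 J
q4 (vaporize at 100 °C): 286.0 × 2260.0 = 646360 J
q5 (heat steam 100.0→148.0 °C): 286.0 × 2.07 × 48.0 = 28417 J
Total: 10611 + 94952 + 118976 + 646360 + 28417 = 899316 J = 899 kJ

q = 899 kJ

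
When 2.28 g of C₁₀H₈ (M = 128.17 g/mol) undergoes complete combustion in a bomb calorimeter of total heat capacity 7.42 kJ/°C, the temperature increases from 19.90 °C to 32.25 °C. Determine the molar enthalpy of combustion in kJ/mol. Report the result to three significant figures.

ΔH = -5150 kJ/mol

ΔT = 32.25 − 19.90 = 12.35 °C
q_cal = C_cal × ΔT = 7.42 × 12.35 = 91.637 kJ
n = 2.28 / 128.17 = 0.01779 mol
q_rxn = −q_cal = -91.637 kJ
ΔH = -91.637 / 0.01779 = -5151 kJ/mol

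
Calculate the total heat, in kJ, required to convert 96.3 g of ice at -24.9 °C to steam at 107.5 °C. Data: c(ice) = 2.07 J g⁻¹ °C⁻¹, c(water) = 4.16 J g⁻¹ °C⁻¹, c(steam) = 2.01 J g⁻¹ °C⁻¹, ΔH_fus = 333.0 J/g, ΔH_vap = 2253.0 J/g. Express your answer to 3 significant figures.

q = 296 kJ

q1 (heat ice -24.9→0.0 °C): 96.3 × 2.07 × 24.9 = 4964 J
q2 (melt at 0 °C): 96.3 × 333.0 = 32068 J
q3 (heat water 0.0→100.0 °C): 96.3 × 4.16 × 100.0 = 40061 J
q4 (vaporize at 100 °C): 96.3 × 2253.0 = 216964 J
q5 (heat steam 100.0→107.5 °C): 96.3 × 2.01 × 7.5 = 1452 J
Total: 4964 + 32068 + 40061 + 216964 + 1452 = 295509 J = 296 kJ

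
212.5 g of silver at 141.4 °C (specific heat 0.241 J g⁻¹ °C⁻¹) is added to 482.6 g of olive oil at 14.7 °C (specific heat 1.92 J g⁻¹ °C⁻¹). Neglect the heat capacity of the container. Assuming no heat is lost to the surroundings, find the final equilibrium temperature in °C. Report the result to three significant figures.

Heat lost by silver = heat gained by olive oil.
(212.5)(0.241)(141.4 − T) = (482.6)(1.92)(T − 14.7)
51.2125 (141.4 − T) = 926.592 (T − 14.7)
7241.4 − 51.2125 T = 926.592 T − 13621
20862.4 = 977.8045 T
T = 21.34 °C

T_f = 21.3 °C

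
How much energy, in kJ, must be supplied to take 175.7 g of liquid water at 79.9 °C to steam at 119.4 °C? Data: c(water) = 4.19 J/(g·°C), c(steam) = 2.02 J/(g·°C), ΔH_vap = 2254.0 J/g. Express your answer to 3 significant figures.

q = 418 kJ

q1 (heat water 79.9→100.0 °C): 175.7 × 4.19 × 20.1 = 14797 J
q2 (vaporize at 100 °C): 175.7 × 2254.0 = 396028 J
q3 (heat steam 100.0→119.4 °C): 175.7 × 2.02 × 19.4 = 6885 J
Total: 14797 + 396028 + 6885 = 417710 J = 418 kJ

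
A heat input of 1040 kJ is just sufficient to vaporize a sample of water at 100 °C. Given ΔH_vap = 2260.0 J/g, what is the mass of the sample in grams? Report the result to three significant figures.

m = 460 g

m = q / ΔH_vap = 1040000 J / 2260.0 J/g = 460 g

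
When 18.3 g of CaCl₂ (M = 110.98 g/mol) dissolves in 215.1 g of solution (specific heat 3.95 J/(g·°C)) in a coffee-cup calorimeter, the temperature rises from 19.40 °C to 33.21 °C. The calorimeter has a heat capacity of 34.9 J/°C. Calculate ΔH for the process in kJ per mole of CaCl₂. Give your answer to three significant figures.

ΔH = -74.1 kJ/mol

|ΔT| = |33.21 − 19.40| = 13.81 °C
|q_surr| = (215.1 × 3.95 + 34.9) × 13.81 = 884.545 × 13.81 = 12220 J
n(CaCl₂) = 18.3 / 110.98 = 0.1649 mol
Temperature rose, so q_rxn = −|q_surr| = -12.22 kJ
ΔH = q_rxn / n = -74.11 kJ/mol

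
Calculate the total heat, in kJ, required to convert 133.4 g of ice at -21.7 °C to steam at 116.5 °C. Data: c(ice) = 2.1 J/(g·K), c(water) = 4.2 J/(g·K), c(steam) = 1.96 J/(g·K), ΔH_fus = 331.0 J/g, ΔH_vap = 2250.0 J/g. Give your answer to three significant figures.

q1 (heat ice -21.7→0.0 °C): 133.4 × 2.1 × 21.7 = 6079 J
q2 (melt at 0 °C): 133.4 × 331.0 = 44155 J
q3 (heat water 0.0→100.0 °C): 133.4 × 4.2 × 100.0 = 56028 J
q4 (vaporize at 100 °C): 133.4 × 2250.0 = 300150 J
q5 (heat steam 100.0→116.5 °C): 133.4 × 1.96 × 16.5 = 4314 J
Total: 6079 + 44155 + 56028 + 300150 + 4314 = 410726 J = 411 kJ

q = 411 kJ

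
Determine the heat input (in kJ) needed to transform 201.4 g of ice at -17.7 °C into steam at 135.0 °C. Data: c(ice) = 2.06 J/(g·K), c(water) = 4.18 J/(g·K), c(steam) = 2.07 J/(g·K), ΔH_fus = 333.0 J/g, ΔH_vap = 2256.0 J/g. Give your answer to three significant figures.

q1 (heat ice -17.7→0.0 °C): 201.4 × 2.06 × 17.7 = 7343 J
q2 (melt at 0 °C): 201.4 × 333.0 = 67066 J
q3 (heat water 0.0→100.0 °C): 201.4 × 4.18 × 100.0 = 84185 J
q4 (vaporize at 100 °C): 201.4 × 2256.0 = 454358 J
q5 (heat steam 100.0→135.0 °C): 201.4 × 2.07 × 35.0 = 14591 J
Total: 7343 + 67066 + 84185 + 454358 + 14591 = 627543 J = 628 kJ

q = 628 kJ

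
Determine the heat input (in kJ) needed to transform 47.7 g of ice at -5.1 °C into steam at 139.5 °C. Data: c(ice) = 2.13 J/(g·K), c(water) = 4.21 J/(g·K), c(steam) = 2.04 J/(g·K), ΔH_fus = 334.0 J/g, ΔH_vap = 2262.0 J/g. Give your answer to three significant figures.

q1 (heat ice -5.1→0.0 °C): 47.7 × 2.13 × 5.1 = 518 J
q2 (melt at 0 °C): 47.7 × 334.0 = 15932 J
q3 (heat water 0.0→100.0 °C): 47.7 × 4.21 × 100.0 = 20082 J
q4 (vaporize at 100 °C): 47.7 × 2262.0 = 107897 J
q5 (heat steam 100.0→139.5 °C): 47.7 × 2.04 × 39.5 = 3844 J
Total: 518 + 15932 + 20082 + 107897 + 3844 = 148273 J = 148 kJ

q = 148 kJ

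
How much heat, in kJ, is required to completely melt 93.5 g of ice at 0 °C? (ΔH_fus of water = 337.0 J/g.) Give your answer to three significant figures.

q = 31.5 kJ

q = m × ΔH_fus = 93.5 × 337.0 = 31510 J = 31.5 kJ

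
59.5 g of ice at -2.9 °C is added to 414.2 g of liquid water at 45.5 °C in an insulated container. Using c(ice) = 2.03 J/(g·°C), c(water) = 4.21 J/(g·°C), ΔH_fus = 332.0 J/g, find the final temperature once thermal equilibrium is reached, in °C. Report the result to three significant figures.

T_f = 29.7 °C

Heat to bring ice to 0 °C and melt it: q₁ = 59.5×2.03×2.9 + 59.5×332.0 = 20104 J
Heat the water can supply cooling to 0 °C: 414.2×4.21×45.5 = 79342.1 J > q₁, so all ice melts.
Energy balance: 414.2×4.21×(45.5 − T) = 20104 + 59.5×4.21×(T − 0)
1743.782(45.5 − T) = 20104 + 250.495 T
79342.1 − 20104 = 1994.277 T
T = 59238.1 / 1994.277 = 29.70 °C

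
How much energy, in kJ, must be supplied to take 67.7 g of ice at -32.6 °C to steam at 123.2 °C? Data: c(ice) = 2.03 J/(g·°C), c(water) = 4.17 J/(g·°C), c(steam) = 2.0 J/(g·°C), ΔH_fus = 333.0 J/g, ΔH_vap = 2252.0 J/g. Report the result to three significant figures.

q = 211 kJ

q1 (heat ice -32.6→0.0 °C): 67.7 × 2.03 × 32.6 = 4480 J
q2 (melt at 0 °C): 67.7 × 333.0 = 22544 J
q3 (heat water 0.0→100.0 °C): 67.7 × 4.17 × 100.0 = 28231 J
q4 (vaporize at 100 °C): 67.7 × 2252.0 = 152460 J
q5 (heat steam 100.0→123.2 °C): 67.7 × 2.0 × 23.2 = 3141 J
Total: 4480 + 22544 + 28231 + 152460 + 3141 = 210856 J = 211 kJ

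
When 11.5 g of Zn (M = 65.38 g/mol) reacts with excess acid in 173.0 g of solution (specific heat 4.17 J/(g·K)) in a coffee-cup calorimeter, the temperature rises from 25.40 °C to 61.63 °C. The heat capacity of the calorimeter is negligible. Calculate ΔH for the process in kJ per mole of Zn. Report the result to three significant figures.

ΔH = -149 kJ/mol

|ΔT| = |61.63 − 25.40| = 36.23 °C
|q_surr| = (173.0 × 4.17) × 36.23 = 721.41 × 36.23 = 26140 J
n(Zn) = 11.5 / 65.38 = 0.1759 mol
Temperature rose, so q_rxn = −|q_surr| = -26.14 kJ
ΔH = q_rxn / n = -148.6 kJ/mol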